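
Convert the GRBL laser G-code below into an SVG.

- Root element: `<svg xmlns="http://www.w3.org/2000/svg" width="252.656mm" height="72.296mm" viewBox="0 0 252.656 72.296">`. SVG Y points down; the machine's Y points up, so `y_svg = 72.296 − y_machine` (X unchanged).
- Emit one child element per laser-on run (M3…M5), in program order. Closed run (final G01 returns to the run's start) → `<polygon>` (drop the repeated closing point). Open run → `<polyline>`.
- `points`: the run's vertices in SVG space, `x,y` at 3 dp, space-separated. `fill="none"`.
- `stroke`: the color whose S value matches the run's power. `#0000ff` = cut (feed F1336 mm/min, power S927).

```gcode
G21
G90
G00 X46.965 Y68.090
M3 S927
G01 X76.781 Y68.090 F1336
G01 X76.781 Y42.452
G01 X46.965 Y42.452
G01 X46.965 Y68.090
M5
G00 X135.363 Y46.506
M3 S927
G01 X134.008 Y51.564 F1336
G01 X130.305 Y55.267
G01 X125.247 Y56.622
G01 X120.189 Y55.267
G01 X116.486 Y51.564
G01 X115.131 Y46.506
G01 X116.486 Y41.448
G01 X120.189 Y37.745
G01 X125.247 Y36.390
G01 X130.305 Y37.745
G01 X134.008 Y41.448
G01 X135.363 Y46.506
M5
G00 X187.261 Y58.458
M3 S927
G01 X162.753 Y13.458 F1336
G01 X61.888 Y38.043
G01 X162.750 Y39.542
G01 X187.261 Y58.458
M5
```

Machine Y-up, SVG Y-down with viewBox height 72.296, so y_svg = 72.296 − y_machine; X carries over. Every run uses S927, so all elements get stroke `#0000ff` (cut).

Run 1: The run returns to its start, so emit a `<polygon>` with points (Y-flipped): 46.965,4.206 76.781,4.206 76.781,29.844 46.965,29.844.

Run 2: The run returns to its start, so emit a `<polygon>` with points (Y-flipped): 135.363,25.790 134.008,20.732 130.305,17.029 125.247,15.674 120.189,17.029 116.486,20.732 115.131,25.790 116.486,30.848 120.189,34.551 125.247,35.906 130.305,34.551 134.008,30.848.

Run 3: The run returns to its start, so emit a `<polygon>` with points (Y-flipped): 187.261,13.838 162.753,58.838 61.888,34.253 162.750,32.754.

<svg xmlns="http://www.w3.org/2000/svg" width="252.656mm" height="72.296mm" viewBox="0 0 252.656 72.296">
  <polygon points="46.965,4.206 76.781,4.206 76.781,29.844 46.965,29.844" fill="none" stroke="#0000ff"/>
  <polygon points="135.363,25.790 134.008,20.732 130.305,17.029 125.247,15.674 120.189,17.029 116.486,20.732 115.131,25.790 116.486,30.848 120.189,34.551 125.247,35.906 130.305,34.551 134.008,30.848" fill="none" stroke="#0000ff"/>
  <polygon points="187.261,13.838 162.753,58.838 61.888,34.253 162.750,32.754" fill="none" stroke="#0000ff"/>
</svg>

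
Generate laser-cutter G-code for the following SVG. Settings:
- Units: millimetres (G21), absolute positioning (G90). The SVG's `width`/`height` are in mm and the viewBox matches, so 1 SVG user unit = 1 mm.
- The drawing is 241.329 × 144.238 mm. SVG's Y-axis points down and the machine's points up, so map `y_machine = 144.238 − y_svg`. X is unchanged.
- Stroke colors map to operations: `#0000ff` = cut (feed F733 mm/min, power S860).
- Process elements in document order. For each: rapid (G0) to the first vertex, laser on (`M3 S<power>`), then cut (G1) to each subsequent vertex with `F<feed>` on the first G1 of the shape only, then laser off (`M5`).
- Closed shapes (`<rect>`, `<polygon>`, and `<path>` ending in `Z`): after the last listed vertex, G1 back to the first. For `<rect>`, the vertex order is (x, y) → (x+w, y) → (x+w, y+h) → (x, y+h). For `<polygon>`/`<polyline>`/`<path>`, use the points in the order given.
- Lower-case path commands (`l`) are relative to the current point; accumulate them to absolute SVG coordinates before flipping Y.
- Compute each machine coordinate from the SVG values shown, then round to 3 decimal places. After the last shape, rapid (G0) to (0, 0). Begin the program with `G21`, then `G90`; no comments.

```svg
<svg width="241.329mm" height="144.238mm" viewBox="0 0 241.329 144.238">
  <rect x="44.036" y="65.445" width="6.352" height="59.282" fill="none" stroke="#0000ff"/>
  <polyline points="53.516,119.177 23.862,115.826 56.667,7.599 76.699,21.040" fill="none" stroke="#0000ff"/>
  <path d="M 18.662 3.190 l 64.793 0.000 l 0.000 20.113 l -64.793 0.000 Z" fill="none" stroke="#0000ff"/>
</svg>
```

1 u = 1 mm; y_m = 144.238 − y.

[1] `<rect>` rectangle, #0000ff→cut S860 F733: (44.036,78.793) → (50.388,78.793) → (50.388,19.511) → (44.036,19.511) → (44.036,78.793) (closed)

[2] `<polyline>` open polyline, #0000ff→cut S860 F733: (53.516,25.061) → (23.862,28.412) → (56.667,136.639) → (76.699,123.198)

[3] `<path>` rectangle, #0000ff→cut S860 F733: (18.662,141.048) → (83.455,141.048) → (83.455,120.935) → (18.662,120.935) → (18.662,141.048) (closed)

G21
G90
G0 X44.036 Y78.793
M3 S860
G1 X50.388 Y78.793 F733
G1 X50.388 Y19.511
G1 X44.036 Y19.511
G1 X44.036 Y78.793
M5
G0 X53.516 Y25.061
M3 S860
G1 X23.862 Y28.412 F733
G1 X56.667 Y136.639
G1 X76.699 Y123.198
M5
G0 X18.662 Y141.048
M3 S860
G1 X83.455 Y141.048 F733
G1 X83.455 Y120.935
G1 X18.662 Y120.935
G1 X18.662 Y141.048
M5
G0 X0.000 Y0.000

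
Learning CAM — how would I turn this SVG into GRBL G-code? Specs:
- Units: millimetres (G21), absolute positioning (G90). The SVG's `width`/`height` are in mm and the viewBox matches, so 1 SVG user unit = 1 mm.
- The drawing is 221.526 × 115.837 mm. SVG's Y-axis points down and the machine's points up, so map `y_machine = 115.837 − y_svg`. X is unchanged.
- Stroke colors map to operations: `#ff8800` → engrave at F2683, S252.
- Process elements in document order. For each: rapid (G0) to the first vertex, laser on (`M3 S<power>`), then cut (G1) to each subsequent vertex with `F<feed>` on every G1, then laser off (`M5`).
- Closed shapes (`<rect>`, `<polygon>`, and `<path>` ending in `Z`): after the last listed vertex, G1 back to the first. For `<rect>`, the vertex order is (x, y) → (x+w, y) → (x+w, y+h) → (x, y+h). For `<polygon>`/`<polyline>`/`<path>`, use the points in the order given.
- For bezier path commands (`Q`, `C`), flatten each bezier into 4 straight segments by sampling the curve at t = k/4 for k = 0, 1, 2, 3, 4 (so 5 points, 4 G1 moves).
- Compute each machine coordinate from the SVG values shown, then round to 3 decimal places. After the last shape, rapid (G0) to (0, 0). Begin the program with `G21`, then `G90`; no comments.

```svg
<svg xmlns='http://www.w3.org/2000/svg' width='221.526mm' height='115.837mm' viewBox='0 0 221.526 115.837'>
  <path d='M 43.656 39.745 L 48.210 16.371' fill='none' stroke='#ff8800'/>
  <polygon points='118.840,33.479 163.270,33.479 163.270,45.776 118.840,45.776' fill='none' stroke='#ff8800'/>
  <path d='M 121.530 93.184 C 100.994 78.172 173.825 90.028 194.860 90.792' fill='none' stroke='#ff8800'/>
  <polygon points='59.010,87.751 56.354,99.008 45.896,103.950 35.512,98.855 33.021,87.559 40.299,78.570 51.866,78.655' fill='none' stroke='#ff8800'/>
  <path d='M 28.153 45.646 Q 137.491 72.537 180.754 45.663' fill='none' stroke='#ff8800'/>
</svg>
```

G21
G90
G0 X43.656 Y76.092
M3 S252
G1 X48.210 Y99.466 F2683
M5
G0 X118.840 Y82.358
M3 S252
G1 X163.270 Y82.358 F2683
G1 X163.270 Y70.061 F2683
G1 X118.840 Y70.061 F2683
G1 X118.840 Y82.358 F2683
M5
G0 X121.530 Y22.653
M3 S252
G1 X121.366 Y29.467 F2683
G1 X142.606 Y29.765 F2683
G1 X171.640 Y27.105 F2683
G1 X194.860 Y25.045 F2683
M5
G0 X59.010 Y28.086
M3 S252
G1 X56.354 Y16.829 F2683
G1 X45.896 Y11.887 F2683
G1 X35.512 Y16.982 F2683
G1 X33.021 Y28.278 F2683
G1 X40.299 Y37.267 F2683
G1 X51.866 Y37.182 F2683
G1 X59.010 Y28.086 F2683
M5
G0 X28.153 Y70.191
M3 S252
G1 X78.692 Y60.106 F2683
G1 X120.972 Y56.741 F2683
G1 X154.993 Y60.097 F2683
G1 X180.754 Y70.174 F2683
M5
G0 X0.000 Y0.000

Since the viewBox matches the mm dimensions, user units are millimetres directly. The only transform is the Y-flip y_m = 115.837 − y_svg.

Shape 1 is a line segment drawn with `<path>`. Its stroke #ff8800 means engrave at S252, F2683. After flipping Y the toolpath is (43.656,76.092) → (48.210,99.466).

Shape 2 is a rectangle drawn with `<polygon>`. Its stroke #ff8800 means engrave at S252, F2683. After flipping Y the toolpath is (118.840,82.358) → (163.270,82.358) → (163.270,70.061) → (118.840,70.061) → (118.840,82.358), returning to the start.

Shape 3 is a cubic bezier drawn with `<path>`. Its stroke #ff8800 means engrave at S252, F2683. After flipping Y the toolpath is (121.530,22.653) → (121.366,29.467) → (142.606,29.765) → (171.640,27.105) → (194.860,25.045).

Shape 4 is a regular polygon drawn with `<polygon>`. Its stroke #ff8800 means engrave at S252, F2683. After flipping Y the toolpath is (59.010,28.086) → (56.354,16.829) → (45.896,11.887) → (35.512,16.982) → (33.021,28.278) → (40.299,37.267) → (51.866,37.182) → (59.010,28.086), returning to the start.

Shape 5 is a quadratic bezier drawn with `<path>`. Its stroke #ff8800 means engrave at S252, F2683. After flipping Y the toolpath is (28.153,70.191) → (78.692,60.106) → (120.972,56.741) → (154.993,60.097) → (180.754,70.174).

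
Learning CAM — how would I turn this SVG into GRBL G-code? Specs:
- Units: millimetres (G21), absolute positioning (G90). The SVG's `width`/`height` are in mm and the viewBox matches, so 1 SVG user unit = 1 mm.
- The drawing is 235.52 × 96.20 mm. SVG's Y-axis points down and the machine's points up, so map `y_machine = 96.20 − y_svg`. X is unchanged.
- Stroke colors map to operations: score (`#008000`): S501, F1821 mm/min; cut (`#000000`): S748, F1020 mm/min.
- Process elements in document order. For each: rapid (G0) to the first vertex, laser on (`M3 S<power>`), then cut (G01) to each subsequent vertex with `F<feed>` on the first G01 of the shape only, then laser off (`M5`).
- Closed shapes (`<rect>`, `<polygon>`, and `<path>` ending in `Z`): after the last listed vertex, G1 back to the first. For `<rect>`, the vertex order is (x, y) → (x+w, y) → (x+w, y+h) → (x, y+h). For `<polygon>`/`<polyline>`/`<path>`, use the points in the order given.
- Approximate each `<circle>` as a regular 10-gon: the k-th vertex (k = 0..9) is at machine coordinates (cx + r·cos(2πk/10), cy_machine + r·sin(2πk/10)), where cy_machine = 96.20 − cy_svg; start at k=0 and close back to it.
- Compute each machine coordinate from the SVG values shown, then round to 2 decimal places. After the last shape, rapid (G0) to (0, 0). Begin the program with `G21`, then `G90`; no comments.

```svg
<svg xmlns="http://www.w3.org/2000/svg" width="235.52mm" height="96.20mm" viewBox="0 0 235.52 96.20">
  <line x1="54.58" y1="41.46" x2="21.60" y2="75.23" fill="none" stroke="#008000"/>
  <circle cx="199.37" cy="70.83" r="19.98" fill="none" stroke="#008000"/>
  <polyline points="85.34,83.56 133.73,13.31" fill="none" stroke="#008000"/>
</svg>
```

1 u = 1 mm; y_m = 96.20 − y.

[1] `<line>` line segment, #008000→score S501 F1821: (54.58,54.74) → (21.60,20.97)

[2] `<circle>` circle, #008000→score S501 F1821: (219.35,25.37) → (215.53,37.11) → (205.54,44.37) → (193.20,44.37) → (183.21,37.11) → (179.39,25.37) → (183.21,13.63) → (193.20,6.37) → (205.54,6.37) → (215.53,13.63) → (219.35,25.37) (closed)

[3] `<polyline>` line segment, #008000→score S501 F1821: (85.34,12.64) → (133.73,82.89)

G21
G90
G0 X54.58 Y54.74
M3 S501
G01 X21.60 Y20.97 F1821
M5
G0 X219.35 Y25.37
M3 S501
G01 X215.53 Y37.11 F1821
G01 X205.54 Y44.37
G01 X193.20 Y44.37
G01 X183.21 Y37.11
G01 X179.39 Y25.37
G01 X183.21 Y13.63
G01 X193.20 Y6.37
G01 X205.54 Y6.37
G01 X215.53 Y13.63
G01 X219.35 Y25.37
M5
G0 X85.34 Y12.64
M3 S501
G01 X133.73 Y82.89 F1821
M5
G0 X0.00 Y0.00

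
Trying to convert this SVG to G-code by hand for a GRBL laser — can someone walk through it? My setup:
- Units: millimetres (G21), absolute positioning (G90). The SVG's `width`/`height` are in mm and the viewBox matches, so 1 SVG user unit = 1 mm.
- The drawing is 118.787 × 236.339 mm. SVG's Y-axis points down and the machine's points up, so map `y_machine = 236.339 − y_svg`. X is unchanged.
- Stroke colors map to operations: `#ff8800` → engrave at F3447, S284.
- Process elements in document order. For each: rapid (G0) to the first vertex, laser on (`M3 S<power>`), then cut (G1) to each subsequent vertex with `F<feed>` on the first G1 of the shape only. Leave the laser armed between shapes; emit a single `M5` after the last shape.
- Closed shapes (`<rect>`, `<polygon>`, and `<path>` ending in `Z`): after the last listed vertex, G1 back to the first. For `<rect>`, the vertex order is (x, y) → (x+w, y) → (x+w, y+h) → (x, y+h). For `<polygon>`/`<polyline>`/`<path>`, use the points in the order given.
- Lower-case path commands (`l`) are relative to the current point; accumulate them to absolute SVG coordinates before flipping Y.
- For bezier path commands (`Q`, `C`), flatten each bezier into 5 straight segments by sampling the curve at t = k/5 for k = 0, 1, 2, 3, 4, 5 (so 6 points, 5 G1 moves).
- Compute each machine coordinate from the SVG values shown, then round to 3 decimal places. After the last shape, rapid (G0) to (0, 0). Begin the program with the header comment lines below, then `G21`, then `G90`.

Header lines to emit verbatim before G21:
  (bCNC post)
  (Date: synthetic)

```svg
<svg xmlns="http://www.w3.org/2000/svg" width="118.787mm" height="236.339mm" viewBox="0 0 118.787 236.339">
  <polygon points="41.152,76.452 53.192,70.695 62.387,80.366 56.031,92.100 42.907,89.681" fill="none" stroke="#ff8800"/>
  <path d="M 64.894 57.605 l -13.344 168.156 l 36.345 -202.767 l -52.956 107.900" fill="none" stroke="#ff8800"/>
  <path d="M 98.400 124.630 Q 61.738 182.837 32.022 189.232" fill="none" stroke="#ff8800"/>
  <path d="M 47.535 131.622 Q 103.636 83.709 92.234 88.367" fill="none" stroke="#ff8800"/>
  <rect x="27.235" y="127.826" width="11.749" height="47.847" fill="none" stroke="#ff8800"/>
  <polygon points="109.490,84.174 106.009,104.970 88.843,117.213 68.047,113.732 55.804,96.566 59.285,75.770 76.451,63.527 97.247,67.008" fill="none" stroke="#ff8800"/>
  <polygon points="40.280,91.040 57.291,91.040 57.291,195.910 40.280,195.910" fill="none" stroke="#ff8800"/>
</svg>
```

(bCNC post)
(Date: synthetic)
G21
G90
G0 X41.152 Y159.887
M3 S284
G1 X53.192 Y165.644 F3447
G1 X62.387 Y155.973
G1 X56.031 Y144.239
G1 X42.907 Y146.658
G1 X41.152 Y159.887
G0 X64.894 Y178.734
M3 S284
G1 X51.550 Y10.578 F3447
G1 X87.895 Y213.345
G1 X34.939 Y105.445
G0 X98.400 Y111.709
M3 S284
G1 X84.013 Y90.499 F3447
G1 X70.182 Y73.433
G1 X56.906 Y60.513
G1 X44.186 Y51.737
G1 X32.022 Y47.107
G0 X47.535 Y104.717
M3 S284
G1 X67.275 Y121.779 F3447
G1 X81.615 Y134.636
G1 X90.555 Y143.287
G1 X94.095 Y147.732
G1 X92.234 Y147.972
G0 X27.235 Y108.513
M3 S284
G1 X38.984 Y108.513 F3447
G1 X38.984 Y60.666
G1 X27.235 Y60.666
G1 X27.235 Y108.513
G0 X109.490 Y152.165
M3 S284
G1 X106.009 Y131.369 F3447
G1 X88.843 Y119.126
G1 X68.047 Y122.607
G1 X55.804 Y139.773
G1 X59.285 Y160.569
G1 X76.451 Y172.812
G1 X97.247 Y169.331
G1 X109.490 Y152.165
G0 X40.280 Y145.299
M3 S284
G1 X57.291 Y145.299 F3447
G1 X57.291 Y40.429
G1 X40.280 Y40.429
G1 X40.280 Y145.299
M5
G0 X0.000 Y0.000

1 u = 1 mm; y_m = 236.339 − y.

[1] `<polygon>` regular polygon, #ff8800→engrave S284 F3447: (41.152,159.887) → (53.192,165.644) → (62.387,155.973) → (56.031,144.239) → (42.907,146.658) → (41.152,159.887) (closed)

[2] `<path>` open polyline, #ff8800→engrave S284 F3447: (64.894,178.734) → (51.550,10.578) → (87.895,213.345) → (34.939,105.445)

[3] `<path>` quadratic bezier, #ff8800→engrave S284 F3447: (98.400,111.709) → (84.013,90.499) → (70.182,73.433) → (56.906,60.513) → (44.186,51.737) → (32.022,47.107)

[4] `<path>` quadratic bezier, #ff8800→engrave S284 F3447: (47.535,104.717) → (67.275,121.779) → (81.615,134.636) → (90.555,143.287) → (94.095,147.732) → (92.234,147.972)

[5] `<rect>` rectangle, #ff8800→engrave S284 F3447: (27.235,108.513) → (38.984,108.513) → (38.984,60.666) → (27.235,60.666) → (27.235,108.513) (closed)

[6] `<polygon>` regular polygon, #ff8800→engrave S284 F3447: (109.490,152.165) → (106.009,131.369) → (88.843,119.126) → (68.047,122.607) → (55.804,139.773) → (59.285,160.569) → (76.451,172.812) → (97.247,169.331) → (109.490,152.165) (closed)

[7] `<polygon>` rectangle, #ff8800→engrave S284 F3447: (40.280,145.299) → (57.291,145.299) → (57.291,40.429) → (40.280,40.429) → (40.280,145.299) (closed)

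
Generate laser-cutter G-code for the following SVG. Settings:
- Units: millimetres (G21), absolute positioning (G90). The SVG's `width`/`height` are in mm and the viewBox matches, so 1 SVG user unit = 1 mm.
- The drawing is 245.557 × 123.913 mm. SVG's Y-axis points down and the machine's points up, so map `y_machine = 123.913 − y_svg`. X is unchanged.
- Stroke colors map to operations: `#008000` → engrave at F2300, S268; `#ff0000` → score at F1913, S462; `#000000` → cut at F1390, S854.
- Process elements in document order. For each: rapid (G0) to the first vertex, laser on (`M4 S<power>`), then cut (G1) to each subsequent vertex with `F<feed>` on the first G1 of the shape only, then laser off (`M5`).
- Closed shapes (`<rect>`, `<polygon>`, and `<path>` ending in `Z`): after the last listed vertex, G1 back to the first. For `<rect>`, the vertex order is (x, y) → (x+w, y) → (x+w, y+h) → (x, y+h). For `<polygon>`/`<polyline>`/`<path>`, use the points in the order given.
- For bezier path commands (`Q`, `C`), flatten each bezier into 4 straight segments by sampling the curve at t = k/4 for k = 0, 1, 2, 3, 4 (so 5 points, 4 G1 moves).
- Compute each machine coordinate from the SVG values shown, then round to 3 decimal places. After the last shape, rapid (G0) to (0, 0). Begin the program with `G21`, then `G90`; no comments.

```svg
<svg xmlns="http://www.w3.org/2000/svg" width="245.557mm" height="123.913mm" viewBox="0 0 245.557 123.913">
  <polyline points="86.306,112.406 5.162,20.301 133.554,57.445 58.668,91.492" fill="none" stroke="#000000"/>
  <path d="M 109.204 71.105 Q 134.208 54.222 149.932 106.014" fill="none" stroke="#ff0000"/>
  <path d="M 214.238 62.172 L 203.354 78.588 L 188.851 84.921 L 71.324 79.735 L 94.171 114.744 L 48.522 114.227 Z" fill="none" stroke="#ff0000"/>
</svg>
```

G21
G90
G0 X86.306 Y11.507
M4 S854
G1 X5.162 Y103.612 F1390
G1 X133.554 Y66.468
G1 X58.668 Y32.421
M5
G0 X109.204 Y52.808
M4 S462
G1 X121.126 Y56.957 F1913
G1 X131.888 Y52.522
G1 X141.490 Y39.503
G1 X149.932 Y17.899
M5
G0 X214.238 Y61.741
M4 S462
G1 X203.354 Y45.325 F1913
G1 X188.851 Y38.992
G1 X71.324 Y44.178
G1 X94.171 Y9.169
G1 X48.522 Y9.686
G1 X214.238 Y61.741
M5
G0 X0.000 Y0.000

viewBox `0 0 245.557 123.913` with mm width/height → 1 unit = 1 mm. Flip: y_m = 123.913 − y_svg.

**Shape 1** — `<polyline>` open polyline, stroke `#000000` → cut (S854, F1390). Machine vertices: (86.306,11.507) → (5.162,103.612) → (133.554,66.468) → (58.668,32.421). Open path.

**Shape 2** — `<path>` quadratic bezier, stroke `#ff0000` → score (S462, F1913). Control points (SVG): P0=(109.204,71.105), P1=(134.208,54.222), P2=(149.932,106.014); sampled at t=k/4. Machine vertices: (109.204,52.808) → (121.126,56.957) → (131.888,52.522) → (141.490,39.503) → (149.932,17.899). Open path.

**Shape 3** — `<path>` closed polygon, stroke `#ff0000` → score (S462, F1913). Machine vertices: (214.238,61.741) → (203.354,45.325) → (188.851,38.992) → (71.324,44.178) → (94.171,9.169) → (48.522,9.686) → (214.238,61.741). Closed: final G1 returns to the first vertex.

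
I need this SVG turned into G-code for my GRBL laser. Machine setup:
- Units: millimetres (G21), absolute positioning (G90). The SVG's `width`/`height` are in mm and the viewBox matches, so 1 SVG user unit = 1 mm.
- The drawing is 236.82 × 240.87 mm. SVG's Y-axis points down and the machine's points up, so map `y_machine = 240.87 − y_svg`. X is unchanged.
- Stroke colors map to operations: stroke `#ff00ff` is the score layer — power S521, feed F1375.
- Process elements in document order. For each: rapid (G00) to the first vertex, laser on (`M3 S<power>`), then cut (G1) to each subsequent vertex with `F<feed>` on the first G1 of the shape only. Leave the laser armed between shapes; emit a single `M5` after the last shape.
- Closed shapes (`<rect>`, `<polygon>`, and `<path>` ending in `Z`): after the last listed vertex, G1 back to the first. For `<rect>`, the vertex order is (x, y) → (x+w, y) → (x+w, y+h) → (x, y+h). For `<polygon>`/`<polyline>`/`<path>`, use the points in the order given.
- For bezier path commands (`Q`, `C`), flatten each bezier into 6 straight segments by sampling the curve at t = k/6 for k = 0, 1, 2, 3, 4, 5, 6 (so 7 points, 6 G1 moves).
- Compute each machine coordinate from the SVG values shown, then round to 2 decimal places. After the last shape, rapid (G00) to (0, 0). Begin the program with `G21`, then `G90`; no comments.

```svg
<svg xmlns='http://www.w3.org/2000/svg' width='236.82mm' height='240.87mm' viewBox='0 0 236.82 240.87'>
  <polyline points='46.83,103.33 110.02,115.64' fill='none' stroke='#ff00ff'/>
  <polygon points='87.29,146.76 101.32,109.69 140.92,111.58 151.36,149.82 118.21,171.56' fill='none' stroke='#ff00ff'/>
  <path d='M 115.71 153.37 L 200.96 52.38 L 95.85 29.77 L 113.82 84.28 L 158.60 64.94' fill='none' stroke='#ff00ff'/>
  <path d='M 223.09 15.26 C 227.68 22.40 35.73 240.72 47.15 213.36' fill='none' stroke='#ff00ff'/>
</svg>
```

viewBox `0 0 236.82 240.87` with mm width/height → 1 unit = 1 mm. Flip: y_m = 240.87 − y_svg.

**Shape 1** — `<polyline>` line segment, stroke `#ff00ff` → score (S521, F1375). Machine vertices: (46.83,137.54) → (110.02,125.23). Open path.

**Shape 2** — `<polygon>` regular polygon, stroke `#ff00ff` → score (S521, F1375). Machine vertices: (87.29,94.11) → (101.32,131.18) → (140.92,129.29) → (151.36,91.05) → (118.21,69.31) → (87.29,94.11). Closed: final G1 returns to the first vertex.

**Shape 3** — `<path>` open polyline, stroke `#ff00ff` → score (S521, F1375). Machine vertices: (115.71,87.50) → (200.96,188.49) → (95.85,211.10) → (113.82,156.59) → (158.60,175.93). Open path.

**Shape 4** — `<path>` cubic bezier, stroke `#ff00ff` → score (S521, F1375). Control points (SVG): P0=(223.09,15.26), P1=(227.68,22.40), P2=(35.73,240.72), P3=(47.15,213.36); sampled at t=k/6. Machine vertices: (223.09,225.61) → (210.86,206.56) → (176.98,165.00) → (132.56,113.62) → (88.71,65.12) → (56.54,32.19) → (47.15,27.51). Open path.

G21
G90
G00 X46.83 Y137.54
M3 S521
G1 X110.02 Y125.23 F1375
G00 X87.29 Y94.11
M3 S521
G1 X101.32 Y131.18 F1375
G1 X140.92 Y129.29
G1 X151.36 Y91.05
G1 X118.21 Y69.31
G1 X87.29 Y94.11
G00 X115.71 Y87.50
M3 S521
G1 X200.96 Y188.49 F1375
G1 X95.85 Y211.10
G1 X113.82 Y156.59
G1 X158.60 Y175.93
G00 X223.09 Y225.61
M3 S521
G1 X210.86 Y206.56 F1375
G1 X176.98 Y165.00
G1 X132.56 Y113.62
G1 X88.71 Y65.12
G1 X56.54 Y32.19
G1 X47.15 Y27.51
M5
G00 X0.00 Y0.00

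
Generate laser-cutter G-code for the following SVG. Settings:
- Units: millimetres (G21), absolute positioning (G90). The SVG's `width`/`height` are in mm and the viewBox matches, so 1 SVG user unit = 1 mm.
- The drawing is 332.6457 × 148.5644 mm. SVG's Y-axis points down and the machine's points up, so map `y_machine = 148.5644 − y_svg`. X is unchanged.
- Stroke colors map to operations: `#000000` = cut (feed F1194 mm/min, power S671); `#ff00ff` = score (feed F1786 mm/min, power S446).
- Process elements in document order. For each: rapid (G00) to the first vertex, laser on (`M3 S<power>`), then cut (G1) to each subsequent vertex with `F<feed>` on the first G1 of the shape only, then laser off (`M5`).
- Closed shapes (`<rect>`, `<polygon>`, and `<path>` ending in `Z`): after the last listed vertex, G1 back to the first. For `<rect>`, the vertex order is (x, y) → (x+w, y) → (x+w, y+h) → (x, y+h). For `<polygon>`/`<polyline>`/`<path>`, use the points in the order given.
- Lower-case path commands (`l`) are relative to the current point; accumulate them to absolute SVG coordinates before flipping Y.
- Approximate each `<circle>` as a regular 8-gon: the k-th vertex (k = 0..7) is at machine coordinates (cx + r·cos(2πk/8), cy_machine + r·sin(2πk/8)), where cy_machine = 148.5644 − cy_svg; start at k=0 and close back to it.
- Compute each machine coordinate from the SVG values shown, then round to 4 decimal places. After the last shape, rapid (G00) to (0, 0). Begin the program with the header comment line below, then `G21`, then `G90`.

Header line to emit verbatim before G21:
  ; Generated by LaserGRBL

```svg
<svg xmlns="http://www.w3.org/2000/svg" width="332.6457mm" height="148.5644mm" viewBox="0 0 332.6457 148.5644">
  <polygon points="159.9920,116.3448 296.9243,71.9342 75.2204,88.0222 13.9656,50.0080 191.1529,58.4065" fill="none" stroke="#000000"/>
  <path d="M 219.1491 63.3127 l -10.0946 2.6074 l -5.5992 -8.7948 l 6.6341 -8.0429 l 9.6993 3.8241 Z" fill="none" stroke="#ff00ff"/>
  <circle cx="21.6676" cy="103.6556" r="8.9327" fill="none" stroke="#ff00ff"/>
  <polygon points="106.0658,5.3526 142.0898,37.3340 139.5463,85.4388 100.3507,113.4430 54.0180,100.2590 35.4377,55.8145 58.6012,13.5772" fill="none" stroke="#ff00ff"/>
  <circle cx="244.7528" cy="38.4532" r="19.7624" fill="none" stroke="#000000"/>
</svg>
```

; Generated by LaserGRBL
G21
G90
G00 X159.9920 Y32.2196
M3 S671
G1 X296.9243 Y76.6302 F1194
G1 X75.2204 Y60.5422
G1 X13.9656 Y98.5564
G1 X191.1529 Y90.1579
G1 X159.9920 Y32.2196
M5
G00 X219.1491 Y85.2517
M3 S446
G1 X209.0545 Y82.6443 F1786
G1 X203.4553 Y91.4391
G1 X210.0894 Y99.4820
G1 X219.7887 Y95.6579
G1 X219.1491 Y85.2517
M5
G00 X30.6003 Y44.9088
M3 S446
G1 X27.9840 Y51.2252 F1786
G1 X21.6676 Y53.8415
G1 X15.3512 Y51.2252
G1 X12.7349 Y44.9088
G1 X15.3512 Y38.5924
G1 X21.6676 Y35.9761
G1 X27.9840 Y38.5924
G1 X30.6003 Y44.9088
M5
G00 X106.0658 Y143.2118
M3 S446
G1 X142.0898 Y111.2304 F1786
G1 X139.5463 Y63.1256
G1 X100.3507 Y35.1214
G1 X54.0180 Y48.3054
G1 X35.4377 Y92.7499
G1 X58.6012 Y134.9872
G1 X106.0658 Y143.2118
M5
G00 X264.5152 Y110.1112
M3 S671
G1 X258.7269 Y124.0853 F1194
G1 X244.7528 Y129.8736
G1 X230.7787 Y124.0853
G1 X224.9904 Y110.1112
G1 X230.7787 Y96.1371
G1 X244.7528 Y90.3488
G1 X258.7269 Y96.1371
G1 X264.5152 Y110.1112
M5
G00 X0.0000 Y0.0000

Since the viewBox matches the mm dimensions, user units are millimetres directly. The only transform is the Y-flip y_m = 148.5644 − y_svg.

Shape 1 is a closed polygon drawn with `<polygon>`. Its stroke #000000 means cut at S671, F1194. After flipping Y the toolpath is (159.9920,32.2196) → (296.9243,76.6302) → (75.2204,60.5422) → (13.9656,98.5564) → (191.1529,90.1579) → (159.9920,32.2196), returning to the start.

Shape 2 is a regular polygon drawn with `<path>`. Its stroke #ff00ff means score at S446, F1786. After flipping Y the toolpath is (219.1491,85.2517) → (209.0545,82.6443) → (203.4553,91.4391) → (210.0894,99.4820) → (219.7887,95.6579) → (219.1491,85.2517), returning to the start.

Shape 3 is a circle drawn with `<circle>`. Its stroke #ff00ff means score at S446, F1786. After flipping Y the toolpath is (30.6003,44.9088) → (27.9840,51.2252) → (21.6676,53.8415) → (15.3512,51.2252) → (12.7349,44.9088) → (15.3512,38.5924) → (21.6676,35.9761) → (27.9840,38.5924) → (30.6003,44.9088), returning to the start.

Shape 4 is a regular polygon drawn with `<polygon>`. Its stroke #ff00ff means score at S446, F1786. After flipping Y the toolpath is (106.0658,143.2118) → (142.0898,111.2304) → (139.5463,63.1256) → (100.3507,35.1214) → (54.0180,48.3054) → (35.4377,92.7499) → (58.6012,134.9872) → (106.0658,143.2118), returning to the start.

Shape 5 is a circle drawn with `<circle>`. Its stroke #000000 means cut at S671, F1194. After flipping Y the toolpath is (264.5152,110.1112) → (258.7269,124.0853) → (244.7528,129.8736) → (230.7787,124.0853) → (224.9904,110.1112) → (230.7787,96.1371) → (244.7528,90.3488) → (258.7269,96.1371) → (264.5152,110.1112), returning to the start.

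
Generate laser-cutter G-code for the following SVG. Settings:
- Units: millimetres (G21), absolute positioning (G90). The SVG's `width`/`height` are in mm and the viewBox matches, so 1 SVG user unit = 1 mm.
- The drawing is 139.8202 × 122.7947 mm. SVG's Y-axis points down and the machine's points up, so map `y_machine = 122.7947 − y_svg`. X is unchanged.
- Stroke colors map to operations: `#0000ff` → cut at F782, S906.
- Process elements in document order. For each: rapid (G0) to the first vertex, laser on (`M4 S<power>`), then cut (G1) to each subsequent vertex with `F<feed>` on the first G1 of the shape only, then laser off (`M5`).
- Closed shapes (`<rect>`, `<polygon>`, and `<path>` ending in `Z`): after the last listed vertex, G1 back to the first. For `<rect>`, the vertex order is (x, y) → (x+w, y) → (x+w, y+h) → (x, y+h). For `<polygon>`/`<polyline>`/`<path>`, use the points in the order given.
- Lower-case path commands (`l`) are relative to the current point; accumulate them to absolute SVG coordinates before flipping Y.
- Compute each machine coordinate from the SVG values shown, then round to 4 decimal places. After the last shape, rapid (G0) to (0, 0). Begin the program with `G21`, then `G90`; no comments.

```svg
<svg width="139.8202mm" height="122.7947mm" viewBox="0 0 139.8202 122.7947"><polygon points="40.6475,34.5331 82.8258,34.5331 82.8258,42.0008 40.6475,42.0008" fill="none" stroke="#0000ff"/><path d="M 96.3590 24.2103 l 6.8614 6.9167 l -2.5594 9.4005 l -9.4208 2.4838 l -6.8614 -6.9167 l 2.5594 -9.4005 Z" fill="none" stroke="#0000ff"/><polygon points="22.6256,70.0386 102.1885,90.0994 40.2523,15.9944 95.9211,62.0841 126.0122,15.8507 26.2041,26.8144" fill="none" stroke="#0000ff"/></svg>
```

1 u = 1 mm; y_m = 122.7947 − y.

[1] `<polygon>` rectangle, #0000ff→cut S906 F782: (40.6475,88.2616) → (82.8258,88.2616) → (82.8258,80.7939) → (40.6475,80.7939) → (40.6475,88.2616) (closed)

[2] `<path>` regular polygon, #0000ff→cut S906 F782: (96.3590,98.5844) → (103.2204,91.6677) → (100.6610,82.2672) → (91.2402,79.7834) → (84.3788,86.7001) → (86.9382,96.1006) → (96.3590,98.5844) (closed)

[3] `<polygon>` closed polygon, #0000ff→cut S906 F782: (22.6256,52.7561) → (102.1885,32.6953) → (40.2523,106.8003) → (95.9211,60.7106) → (126.0122,106.9440) → (26.2041,95.9803) → (22.6256,52.7561) (closed)

G21
G90
G0 X40.6475 Y88.2616
M4 S906
G1 X82.8258 Y88.2616 F782
G1 X82.8258 Y80.7939
G1 X40.6475 Y80.7939
G1 X40.6475 Y88.2616
M5
G0 X96.3590 Y98.5844
M4 S906
G1 X103.2204 Y91.6677 F782
G1 X100.6610 Y82.2672
G1 X91.2402 Y79.7834
G1 X84.3788 Y86.7001
G1 X86.9382 Y96.1006
G1 X96.3590 Y98.5844
M5
G0 X22.6256 Y52.7561
M4 S906
G1 X102.1885 Y32.6953 F782
G1 X40.2523 Y106.8003
G1 X95.9211 Y60.7106
G1 X126.0122 Y106.9440
G1 X26.2041 Y95.9803
G1 X22.6256 Y52.7561
M5
G0 X0.0000 Y0.0000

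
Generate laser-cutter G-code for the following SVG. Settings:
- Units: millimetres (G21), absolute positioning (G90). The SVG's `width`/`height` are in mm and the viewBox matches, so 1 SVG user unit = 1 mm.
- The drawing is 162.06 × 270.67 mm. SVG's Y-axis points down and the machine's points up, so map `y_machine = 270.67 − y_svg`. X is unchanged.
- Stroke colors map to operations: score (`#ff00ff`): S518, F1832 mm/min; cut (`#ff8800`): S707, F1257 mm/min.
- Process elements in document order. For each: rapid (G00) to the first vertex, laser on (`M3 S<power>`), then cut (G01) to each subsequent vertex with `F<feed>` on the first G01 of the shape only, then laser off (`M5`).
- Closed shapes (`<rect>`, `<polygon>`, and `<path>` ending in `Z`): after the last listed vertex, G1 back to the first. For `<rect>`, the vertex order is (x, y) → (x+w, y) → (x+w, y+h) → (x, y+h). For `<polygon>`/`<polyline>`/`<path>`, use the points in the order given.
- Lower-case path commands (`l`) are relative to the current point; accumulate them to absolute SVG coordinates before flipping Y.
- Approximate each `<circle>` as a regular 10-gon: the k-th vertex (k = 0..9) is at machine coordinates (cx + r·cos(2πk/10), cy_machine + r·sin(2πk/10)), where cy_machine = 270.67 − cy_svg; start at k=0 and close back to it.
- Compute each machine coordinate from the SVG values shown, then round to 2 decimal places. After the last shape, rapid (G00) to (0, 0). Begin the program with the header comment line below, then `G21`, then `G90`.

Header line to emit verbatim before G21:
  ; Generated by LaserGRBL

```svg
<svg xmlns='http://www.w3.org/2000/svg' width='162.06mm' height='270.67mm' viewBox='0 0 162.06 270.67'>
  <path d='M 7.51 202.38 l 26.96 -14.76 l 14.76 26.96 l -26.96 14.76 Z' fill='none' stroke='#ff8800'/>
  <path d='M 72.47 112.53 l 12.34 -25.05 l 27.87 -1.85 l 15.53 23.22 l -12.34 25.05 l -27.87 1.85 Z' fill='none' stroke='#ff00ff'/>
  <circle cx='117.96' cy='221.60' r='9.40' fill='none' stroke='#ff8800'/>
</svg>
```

; Generated by LaserGRBL
G21
G90
G00 X7.51 Y68.29
M3 S707
G01 X34.47 Y83.05 F1257
G01 X49.23 Y56.09
G01 X22.27 Y41.33
G01 X7.51 Y68.29
M5
G00 X72.47 Y158.14
M3 S518
G01 X84.81 Y183.19 F1832
G01 X112.68 Y185.04
G01 X128.21 Y161.82
G01 X115.87 Y136.77
G01 X88.00 Y134.92
G01 X72.47 Y158.14
M5
G00 X127.36 Y49.07
M3 S707
G01 X125.56 Y54.60 F1257
G01 X120.86 Y58.01
G01 X115.06 Y58.01
G01 X110.36 Y54.60
G01 X108.56 Y49.07
G01 X110.36 Y43.54
G01 X115.06 Y40.13
G01 X120.86 Y40.13
G01 X125.56 Y43.54
G01 X127.36 Y49.07
M5
G00 X0.00 Y0.00

1 u = 1 mm; y_m = 270.67 − y.

[1] `<path>` regular polygon, #ff8800→cut S707 F1257: (7.51,68.29) → (34.47,83.05) → (49.23,56.09) → (22.27,41.33) → (7.51,68.29) (closed)

[2] `<path>` regular polygon, #ff00ff→score S518 F1832: (72.47,158.14) → (84.81,183.19) → (112.68,185.04) → (128.21,161.82) → (115.87,136.77) → (88.00,134.92) → (72.47,158.14) (closed)

[3] `<circle>` circle, #ff8800→cut S707 F1257: (127.36,49.07) → (125.56,54.60) → (120.86,58.01) → (115.06,58.01) → (110.36,54.60) → (108.56,49.07) → (110.36,43.54) → (115.06,40.13) → (120.86,40.13) → (125.56,43.54) → (127.36,49.07) (closed)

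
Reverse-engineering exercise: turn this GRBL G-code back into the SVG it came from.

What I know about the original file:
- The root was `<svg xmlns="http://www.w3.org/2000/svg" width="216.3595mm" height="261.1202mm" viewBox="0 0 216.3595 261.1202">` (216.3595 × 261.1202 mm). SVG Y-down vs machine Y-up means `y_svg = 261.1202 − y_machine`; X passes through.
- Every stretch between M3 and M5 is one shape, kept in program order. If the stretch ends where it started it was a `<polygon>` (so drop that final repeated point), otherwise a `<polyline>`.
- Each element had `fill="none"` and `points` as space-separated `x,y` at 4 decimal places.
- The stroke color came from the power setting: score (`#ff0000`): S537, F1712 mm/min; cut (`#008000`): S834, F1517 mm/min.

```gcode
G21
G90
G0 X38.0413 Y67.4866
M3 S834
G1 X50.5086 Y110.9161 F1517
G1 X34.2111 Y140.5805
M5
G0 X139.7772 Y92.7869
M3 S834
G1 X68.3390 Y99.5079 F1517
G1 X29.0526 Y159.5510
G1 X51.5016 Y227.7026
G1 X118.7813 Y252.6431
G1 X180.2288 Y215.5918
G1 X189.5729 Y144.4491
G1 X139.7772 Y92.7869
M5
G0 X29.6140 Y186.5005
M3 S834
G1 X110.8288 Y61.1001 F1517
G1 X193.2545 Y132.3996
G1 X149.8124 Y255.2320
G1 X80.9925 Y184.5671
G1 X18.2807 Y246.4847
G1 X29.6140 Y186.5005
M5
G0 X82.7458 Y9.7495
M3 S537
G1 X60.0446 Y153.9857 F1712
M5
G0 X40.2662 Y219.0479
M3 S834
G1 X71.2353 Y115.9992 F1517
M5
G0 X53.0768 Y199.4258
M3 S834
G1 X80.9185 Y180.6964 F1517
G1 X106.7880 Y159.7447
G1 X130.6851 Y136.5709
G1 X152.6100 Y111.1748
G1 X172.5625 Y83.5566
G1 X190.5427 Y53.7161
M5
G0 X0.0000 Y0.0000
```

Each laser-on run becomes one SVG element. Flip Y back into SVG space with y_svg = 261.1202 − y_machine.

Run 1: power S834 maps to stroke `#008000` (cut). The run is open, so emit a `<polyline>` with points (Y-flipped): 38.0413,193.6336 50.5086,150.2041 34.2111,120.5397.

Run 2: S834 ⇒ cut layer `#008000`. The run returns to its start, so emit a `<polygon>` with points (Y-flipped): 139.7772,168.3333 68.3390,161.6123 29.0526,101.5692 51.5016,33.4176 118.7813,8.4771 180.2288,45.5284 189.5729,116.6711.

Run 3: S834 ⇒ cut layer `#008000`. The run returns to its start, so emit a `<polygon>` with points (Y-flipped): 29.6140,74.6197 110.8288,200.0201 193.2545,128.7206 149.8124,5.8882 80.9925,76.5531 18.2807,14.6355.

Run 4: power S537 maps to stroke `#ff0000` (score). The run is open, so emit a `<polyline>` with points (Y-flipped): 82.7458,251.3707 60.0446,107.1345.

Run 5: the run's S834 means `#008000` (cut). The run is open, so emit a `<polyline>` with points (Y-flipped): 40.2662,42.0723 71.2353,145.1210.

Run 6: the run's S834 means `#008000` (cut). The run is open, so emit a `<polyline>` with points (Y-flipped): 53.0768,61.6944 80.9185,80.4238 106.7880,101.3755 130.6851,124.5493 152.6100,149.9454 172.5625,177.5636 190.5427,207.4041.

<svg xmlns="http://www.w3.org/2000/svg" width="216.3595mm" height="261.1202mm" viewBox="0 0 216.3595 261.1202">
  <polyline points="38.0413,193.6336 50.5086,150.2041 34.2111,120.5397" fill="none" stroke="#008000"/>
  <polygon points="139.7772,168.3333 68.3390,161.6123 29.0526,101.5692 51.5016,33.4176 118.7813,8.4771 180.2288,45.5284 189.5729,116.6711" fill="none" stroke="#008000"/>
  <polygon points="29.6140,74.6197 110.8288,200.0201 193.2545,128.7206 149.8124,5.8882 80.9925,76.5531 18.2807,14.6355" fill="none" stroke="#008000"/>
  <polyline points="82.7458,251.3707 60.0446,107.1345" fill="none" stroke="#ff0000"/>
  <polyline points="40.2662,42.0723 71.2353,145.1210" fill="none" stroke="#008000"/>
  <polyline points="53.0768,61.6944 80.9185,80.4238 106.7880,101.3755 130.6851,124.5493 152.6100,149.9454 172.5625,177.5636 190.5427,207.4041" fill="none" stroke="#008000"/>
</svg>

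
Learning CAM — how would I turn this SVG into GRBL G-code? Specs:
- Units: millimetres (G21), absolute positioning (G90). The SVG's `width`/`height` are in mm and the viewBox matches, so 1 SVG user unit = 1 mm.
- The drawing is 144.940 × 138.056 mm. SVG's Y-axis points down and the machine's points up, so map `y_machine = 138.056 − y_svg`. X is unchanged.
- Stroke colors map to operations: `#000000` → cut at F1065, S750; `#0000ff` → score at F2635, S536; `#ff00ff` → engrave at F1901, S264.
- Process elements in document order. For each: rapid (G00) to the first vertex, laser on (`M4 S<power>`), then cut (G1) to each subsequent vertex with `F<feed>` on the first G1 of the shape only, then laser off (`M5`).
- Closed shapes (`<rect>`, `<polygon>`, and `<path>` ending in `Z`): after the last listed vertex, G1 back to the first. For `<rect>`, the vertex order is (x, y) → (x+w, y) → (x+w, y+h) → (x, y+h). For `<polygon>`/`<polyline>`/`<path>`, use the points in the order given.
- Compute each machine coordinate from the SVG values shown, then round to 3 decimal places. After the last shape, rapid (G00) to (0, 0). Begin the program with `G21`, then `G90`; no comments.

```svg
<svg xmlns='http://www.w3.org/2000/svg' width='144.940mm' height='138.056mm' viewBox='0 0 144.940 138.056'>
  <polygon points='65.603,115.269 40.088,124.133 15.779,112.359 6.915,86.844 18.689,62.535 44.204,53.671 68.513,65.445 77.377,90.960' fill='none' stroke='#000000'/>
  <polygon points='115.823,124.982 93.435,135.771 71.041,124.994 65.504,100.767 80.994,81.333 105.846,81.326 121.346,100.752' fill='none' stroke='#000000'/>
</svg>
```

viewBox `0 0 144.940 138.056` with mm width/height → 1 unit = 1 mm. Flip: y_m = 138.056 − y_svg.

**Shape 1** — `<polygon>` regular polygon, stroke `#000000` → cut (S750, F1065). Machine vertices: (65.603,22.787) → (40.088,13.923) → (15.779,25.697) → (6.915,51.212) → (18.689,75.521) → (44.204,84.385) → (68.513,72.611) → (77.377,47.096) → (65.603,22.787). Closed: final G1 returns to the first vertex.

**Shape 2** — `<polygon>` regular polygon, stroke `#000000` → cut (S750, F1065). Machine vertices: (115.823,13.074) → (93.435,2.285) → (71.041,13.062) → (65.504,37.289) → (80.994,56.723) → (105.846,56.730) → (121.346,37.304) → (115.823,13.074). Closed: final G1 returns to the first vertex.

G21
G90
G00 X65.603 Y22.787
M4 S750
G1 X40.088 Y13.923 F1065
G1 X15.779 Y25.697
G1 X6.915 Y51.212
G1 X18.689 Y75.521
G1 X44.204 Y84.385
G1 X68.513 Y72.611
G1 X77.377 Y47.096
G1 X65.603 Y22.787
M5
G00 X115.823 Y13.074
M4 S750
G1 X93.435 Y2.285 F1065
G1 X71.041 Y13.062
G1 X65.504 Y37.289
G1 X80.994 Y56.723
G1 X105.846 Y56.730
G1 X121.346 Y37.304
G1 X115.823 Y13.074
M5
G00 X0.000 Y0.000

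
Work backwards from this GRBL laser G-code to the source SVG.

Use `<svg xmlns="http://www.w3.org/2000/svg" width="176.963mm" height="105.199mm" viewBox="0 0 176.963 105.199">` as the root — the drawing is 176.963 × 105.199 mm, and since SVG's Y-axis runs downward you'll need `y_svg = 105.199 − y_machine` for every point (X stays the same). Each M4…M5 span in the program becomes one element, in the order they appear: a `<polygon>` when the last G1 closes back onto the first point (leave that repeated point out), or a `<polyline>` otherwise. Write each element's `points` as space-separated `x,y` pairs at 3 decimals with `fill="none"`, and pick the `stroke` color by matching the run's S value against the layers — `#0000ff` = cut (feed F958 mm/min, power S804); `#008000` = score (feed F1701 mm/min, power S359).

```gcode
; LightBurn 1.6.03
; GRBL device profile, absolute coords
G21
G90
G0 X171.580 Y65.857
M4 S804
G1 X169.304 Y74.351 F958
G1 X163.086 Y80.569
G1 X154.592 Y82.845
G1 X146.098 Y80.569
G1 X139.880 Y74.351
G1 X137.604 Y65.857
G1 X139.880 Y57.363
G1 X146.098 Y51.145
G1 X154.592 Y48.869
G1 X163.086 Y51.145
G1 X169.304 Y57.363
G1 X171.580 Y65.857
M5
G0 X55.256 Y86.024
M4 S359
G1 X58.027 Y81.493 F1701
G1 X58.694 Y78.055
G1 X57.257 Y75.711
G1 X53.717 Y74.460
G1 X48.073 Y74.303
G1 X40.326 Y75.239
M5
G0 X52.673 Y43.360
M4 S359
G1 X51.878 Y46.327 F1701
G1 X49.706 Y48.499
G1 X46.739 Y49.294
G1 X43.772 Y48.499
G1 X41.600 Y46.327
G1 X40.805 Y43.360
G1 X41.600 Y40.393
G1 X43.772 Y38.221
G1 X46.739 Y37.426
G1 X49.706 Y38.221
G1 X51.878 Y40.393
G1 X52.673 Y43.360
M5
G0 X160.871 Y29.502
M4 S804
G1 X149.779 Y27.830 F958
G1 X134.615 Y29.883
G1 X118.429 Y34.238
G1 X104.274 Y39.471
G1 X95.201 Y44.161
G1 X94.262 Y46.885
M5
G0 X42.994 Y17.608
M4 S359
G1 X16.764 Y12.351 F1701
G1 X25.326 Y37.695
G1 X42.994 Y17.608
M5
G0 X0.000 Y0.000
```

Each laser-on run becomes one SVG element. Flip Y back into SVG space with y_svg = 105.199 − y_machine.

Run 1: S804 ⇒ cut layer `#0000ff`. The run returns to its start, so emit a `<polygon>` with points (Y-flipped): 171.580,39.342 169.304,30.848 163.086,24.630 154.592,22.354 146.098,24.630 139.880,30.848 137.604,39.342 139.880,47.836 146.098,54.054 154.592,56.330 163.086,54.054 169.304,47.836.

Run 2: the run's S359 means `#008000` (score). The run is open, so emit a `<polyline>` with points (Y-flipped): 55.256,19.175 58.027,23.706 58.694,27.144 57.257,29.488 53.717,30.739 48.073,30.896 40.326,29.960.

Run 3: power S359 maps to stroke `#008000` (score). The run returns to its start, so emit a `<polygon>` with points (Y-flipped): 52.673,61.839 51.878,58.872 49.706,56.700 46.739,55.905 43.772,56.700 41.600,58.872 40.805,61.839 41.600,64.806 43.772,66.978 46.739,67.773 49.706,66.978 51.878,64.806.

Run 4: S804 ⇒ cut layer `#0000ff`. The run is open, so emit a `<polyline>` with points (Y-flipped): 160.871,75.697 149.779,77.369 134.615,75.316 118.429,70.961 104.274,65.728 95.201,61.038 94.262,58.314.

Run 5: S359 ⇒ score layer `#008000`. The run returns to its start, so emit a `<polygon>` with points (Y-flipped): 42.994,87.591 16.764,92.848 25.326,67.504.

<svg xmlns="http://www.w3.org/2000/svg" width="176.963mm" height="105.199mm" viewBox="0 0 176.963 105.199">
  <polygon points="171.580,39.342 169.304,30.848 163.086,24.630 154.592,22.354 146.098,24.630 139.880,30.848 137.604,39.342 139.880,47.836 146.098,54.054 154.592,56.330 163.086,54.054 169.304,47.836" fill="none" stroke="#0000ff"/>
  <polyline points="55.256,19.175 58.027,23.706 58.694,27.144 57.257,29.488 53.717,30.739 48.073,30.896 40.326,29.960" fill="none" stroke="#008000"/>
  <polygon points="52.673,61.839 51.878,58.872 49.706,56.700 46.739,55.905 43.772,56.700 41.600,58.872 40.805,61.839 41.600,64.806 43.772,66.978 46.739,67.773 49.706,66.978 51.878,64.806" fill="none" stroke="#008000"/>
  <polyline points="160.871,75.697 149.779,77.369 134.615,75.316 118.429,70.961 104.274,65.728 95.201,61.038 94.262,58.314" fill="none" stroke="#0000ff"/>
  <polygon points="42.994,87.591 16.764,92.848 25.326,67.504" fill="none" stroke="#008000"/>
</svg>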